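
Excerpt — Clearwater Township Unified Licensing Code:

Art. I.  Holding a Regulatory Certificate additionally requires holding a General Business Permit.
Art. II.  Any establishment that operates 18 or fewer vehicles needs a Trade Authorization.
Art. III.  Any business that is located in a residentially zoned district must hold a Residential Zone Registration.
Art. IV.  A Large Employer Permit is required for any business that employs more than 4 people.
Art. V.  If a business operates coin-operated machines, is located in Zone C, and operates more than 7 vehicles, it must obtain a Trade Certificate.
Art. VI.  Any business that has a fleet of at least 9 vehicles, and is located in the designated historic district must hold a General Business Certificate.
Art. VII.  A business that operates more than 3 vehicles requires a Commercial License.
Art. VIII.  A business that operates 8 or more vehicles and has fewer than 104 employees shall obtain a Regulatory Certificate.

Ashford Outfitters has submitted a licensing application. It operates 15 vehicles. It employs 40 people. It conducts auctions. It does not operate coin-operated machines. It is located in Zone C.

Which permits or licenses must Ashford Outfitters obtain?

Art. I. Regulatory Certificate is required → General Business Permit also required.
Art. II. vehicles 15 ≤ 18 → Trade Authorization required.
Art. III. is located in Zone C (not: is located in a residentially zoned district) → Residential Zone Registration not required.
Art. IV. employees 40 > 4 → Large Employer Permit required.
Art. V. does not operate coin-operated machines; is located in Zone C; vehicles 15 > 7 → Trade Certificate not required.
Art. VI. vehicles 15 ≥ 9; is located in Zone C (not: is located in the designated historic district) → General Business Certificate not required.
Art. VII. vehicles 15 > 3 → Commercial License required.
Art. VIII. vehicles 15 ≥ 8; employees 40 < 104 → Regulatory Certificate required.

Commercial License, General Business Permit, Large Employer Permit, Regulatory Certificate, Trade Authorization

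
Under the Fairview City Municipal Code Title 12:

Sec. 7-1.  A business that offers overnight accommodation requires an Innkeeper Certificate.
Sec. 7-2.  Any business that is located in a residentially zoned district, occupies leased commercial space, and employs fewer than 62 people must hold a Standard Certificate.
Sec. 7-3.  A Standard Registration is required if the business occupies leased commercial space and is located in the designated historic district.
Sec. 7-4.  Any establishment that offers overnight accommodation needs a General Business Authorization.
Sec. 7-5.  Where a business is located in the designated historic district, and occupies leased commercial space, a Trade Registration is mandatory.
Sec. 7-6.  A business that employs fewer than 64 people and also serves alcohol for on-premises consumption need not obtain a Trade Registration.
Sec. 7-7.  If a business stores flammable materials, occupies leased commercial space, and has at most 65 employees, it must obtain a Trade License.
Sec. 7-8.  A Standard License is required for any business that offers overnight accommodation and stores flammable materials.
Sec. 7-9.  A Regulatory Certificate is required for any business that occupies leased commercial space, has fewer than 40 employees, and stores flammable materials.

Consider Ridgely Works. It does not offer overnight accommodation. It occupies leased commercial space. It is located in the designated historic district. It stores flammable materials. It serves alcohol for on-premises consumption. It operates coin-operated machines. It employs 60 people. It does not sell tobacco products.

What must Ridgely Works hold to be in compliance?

Standard Registration, Trade License

Sec. 7-1. does not offer overnight accommodation → Innkeeper Certificate not required.
Sec. 7-2. is located in the designated historic district (not: is located in a residentially zoned district); occupies leased commercial space; employees 60 < 62 → Standard Certificate not required.
Sec. 7-3. occupies leased commercial space; is located in the designated historic district → Standard Registration required.
Sec. 7-4. does not offer overnight accommodation → General Business Authorization not required.
Sec. 7-5. is located in the designated historic district; occupies leased commercial space → Trade Registration required.
Sec. 7-6. employees 60 < 64; serves alcohol for on-premises consumption → exempt from Trade Registration.
Sec. 7-7. stores flammable materials; occupies leased commercial space; employees 60 ≤ 65 → Trade License required.
Sec. 7-8. does not offer overnight accommodation; stores flammable materials → Standard License not required.
Sec. 7-9. occupies leased commercial space; employees 60 ≥ 40; stores flammable materials → Regulatory Certificate not required.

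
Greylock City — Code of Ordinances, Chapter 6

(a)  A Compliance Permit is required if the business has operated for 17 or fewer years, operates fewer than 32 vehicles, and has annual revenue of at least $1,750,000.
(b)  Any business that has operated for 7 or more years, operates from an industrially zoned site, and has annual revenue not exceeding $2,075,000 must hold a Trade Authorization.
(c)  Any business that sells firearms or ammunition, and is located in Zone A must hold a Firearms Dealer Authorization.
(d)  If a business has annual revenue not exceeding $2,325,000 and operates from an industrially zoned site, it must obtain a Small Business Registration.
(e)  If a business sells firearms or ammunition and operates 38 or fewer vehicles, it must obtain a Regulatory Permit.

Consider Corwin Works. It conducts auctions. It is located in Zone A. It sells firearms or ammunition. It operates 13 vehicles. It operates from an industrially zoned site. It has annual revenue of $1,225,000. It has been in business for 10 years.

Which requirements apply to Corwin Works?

(a) years in business 10 ≤ 17; vehicles 13 < 32; revenue $1,225,000 < $1,750,000 → Compliance Permit not required.
(b) years in business 10 ≥ 7; operates from an industrially zoned site; revenue $1,225,000 ≤ $2,075,000 → Trade Authorization required.
(c) sells firearms or ammunition; is located in Zone A → Firearms Dealer Authorization required.
(d) revenue $1,225,000 ≤ $2,325,000; operates from an industrially zoned site → Small Business Registration required.
(e) sells firearms or ammunition; vehicles 13 ≤ 38 → Regulatory Permit required.

Firearms Dealer Authorization, Regulatory Permit, Small Business Registration, Trade Authorization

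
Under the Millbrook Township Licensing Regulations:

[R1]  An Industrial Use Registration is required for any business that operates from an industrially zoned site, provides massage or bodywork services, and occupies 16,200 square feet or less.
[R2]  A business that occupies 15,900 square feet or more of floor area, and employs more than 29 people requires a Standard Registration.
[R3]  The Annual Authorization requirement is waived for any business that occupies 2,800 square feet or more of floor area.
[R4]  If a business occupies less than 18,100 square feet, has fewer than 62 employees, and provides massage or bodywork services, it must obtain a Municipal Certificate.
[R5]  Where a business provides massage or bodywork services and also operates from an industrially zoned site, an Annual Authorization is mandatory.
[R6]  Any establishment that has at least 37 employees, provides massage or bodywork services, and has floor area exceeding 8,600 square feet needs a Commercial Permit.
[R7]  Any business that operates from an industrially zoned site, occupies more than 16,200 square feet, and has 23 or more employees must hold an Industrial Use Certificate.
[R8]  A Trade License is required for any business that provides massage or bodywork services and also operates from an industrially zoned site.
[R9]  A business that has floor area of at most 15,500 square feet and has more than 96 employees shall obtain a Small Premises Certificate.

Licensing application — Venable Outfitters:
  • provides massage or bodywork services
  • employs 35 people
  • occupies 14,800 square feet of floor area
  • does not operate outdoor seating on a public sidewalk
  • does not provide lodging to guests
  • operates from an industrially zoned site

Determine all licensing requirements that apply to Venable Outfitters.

Industrial Use Registration, Municipal Certificate, Trade License

[R1] operates from an industrially zoned site; provides massage or bodywork services; floor area 14,800 square feet ≤ 16,200 square feet → Industrial Use Registration required.
[R2] floor area 14,800 square feet < 15,900 square feet; employees 35 > 29 → Standard Registration not required.
[R3] floor area 14,800 square feet ≥ 2,800 square feet → exempt from Annual Authorization.
[R4] floor area 14,800 square feet < 18,100 square feet; employees 35 < 62; provides massage or bodywork services → Municipal Certificate required.
[R5] provides massage or bodywork services; operates from an industrially zoned site → Annual Authorization required.
[R6] employees 35 < 37; provides massage or bodywork services; floor area 14,800 square feet > 8,600 square feet → Commercial Permit not required.
[R7] operates from an industrially zoned site; floor area 14,800 square feet ≤ 16,200 square feet; employees 35 ≥ 23 → Industrial Use Certificate not required.
[R8] provides massage or bodywork services; operates from an industrially zoned site → Trade License required.
[R9] floor area 14,800 square feet ≤ 15,500 square feet; employees 35 ≤ 96 → Small Premises Certificate not required.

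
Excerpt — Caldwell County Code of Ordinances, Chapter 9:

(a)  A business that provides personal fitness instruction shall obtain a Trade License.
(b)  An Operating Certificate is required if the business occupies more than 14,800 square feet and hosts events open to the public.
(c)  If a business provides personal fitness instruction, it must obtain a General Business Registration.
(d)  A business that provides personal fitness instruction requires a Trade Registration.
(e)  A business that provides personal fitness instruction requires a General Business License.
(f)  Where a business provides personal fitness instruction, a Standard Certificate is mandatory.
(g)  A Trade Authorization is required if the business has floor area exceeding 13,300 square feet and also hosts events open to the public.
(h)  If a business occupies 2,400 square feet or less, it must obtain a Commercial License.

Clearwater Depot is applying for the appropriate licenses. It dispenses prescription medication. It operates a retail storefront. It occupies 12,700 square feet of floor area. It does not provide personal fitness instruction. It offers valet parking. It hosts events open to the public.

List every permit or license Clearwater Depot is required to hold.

None

(a) does not provide personal fitness instruction → Trade License not required.
(b) floor area 12,700 square feet ≤ 14,800 square feet; hosts events open to the public → Operating Certificate not required.
(c) does not provide personal fitness instruction → General Business Registration not required.
(d) does not provide personal fitness instruction → Trade Registration not required.
(e) does not provide personal fitness instruction → General Business License not required.
(f) does not provide personal fitness instruction → Standard Certificate not required.
(g) floor area 12,700 square feet ≤ 13,300 square feet; hosts events open to the public → Trade Authorization not required.
(h) floor area 12,700 square feet > 2,400 square feet → Commercial License not required.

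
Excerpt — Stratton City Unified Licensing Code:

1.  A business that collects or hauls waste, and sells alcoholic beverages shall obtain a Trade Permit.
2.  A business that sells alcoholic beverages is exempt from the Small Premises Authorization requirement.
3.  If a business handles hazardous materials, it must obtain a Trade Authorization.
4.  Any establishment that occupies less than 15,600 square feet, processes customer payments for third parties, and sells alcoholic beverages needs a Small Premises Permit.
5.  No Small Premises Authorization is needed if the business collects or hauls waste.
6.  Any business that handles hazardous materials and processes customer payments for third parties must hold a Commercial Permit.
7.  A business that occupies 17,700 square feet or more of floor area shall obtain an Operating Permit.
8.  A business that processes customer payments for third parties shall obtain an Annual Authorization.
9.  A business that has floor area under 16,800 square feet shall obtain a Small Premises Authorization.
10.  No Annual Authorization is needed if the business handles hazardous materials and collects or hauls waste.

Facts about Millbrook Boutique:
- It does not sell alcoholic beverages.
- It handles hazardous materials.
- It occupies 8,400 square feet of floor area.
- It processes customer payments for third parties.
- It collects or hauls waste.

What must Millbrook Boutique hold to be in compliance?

Commercial Permit, Trade Authorization

1. collects or hauls waste; does not sell alcoholic beverages → Trade Permit not required.
2. does not sell alcoholic beverages → Small Premises Authorization exemption does not apply.
3. handles hazardous materials → Trade Authorization required.
4. floor area 8,400 square feet < 15,600 square feet; processes customer payments for third parties; does not sell alcoholic beverages → Small Premises Permit not required.
5. collects or hauls waste → exempt from Small Premises Authorization.
6. handles hazardous materials; processes customer payments for third parties → Commercial Permit required.
7. floor area 8,400 square feet < 17,700 square feet → Operating Permit not required.
8. processes customer payments for third parties → Annual Authorization required.
9. floor area 8,400 square feet < 16,800 square feet → Small Premises Authorization required.
10. handles hazardous materials; collects or hauls waste → exempt from Annual Authorization.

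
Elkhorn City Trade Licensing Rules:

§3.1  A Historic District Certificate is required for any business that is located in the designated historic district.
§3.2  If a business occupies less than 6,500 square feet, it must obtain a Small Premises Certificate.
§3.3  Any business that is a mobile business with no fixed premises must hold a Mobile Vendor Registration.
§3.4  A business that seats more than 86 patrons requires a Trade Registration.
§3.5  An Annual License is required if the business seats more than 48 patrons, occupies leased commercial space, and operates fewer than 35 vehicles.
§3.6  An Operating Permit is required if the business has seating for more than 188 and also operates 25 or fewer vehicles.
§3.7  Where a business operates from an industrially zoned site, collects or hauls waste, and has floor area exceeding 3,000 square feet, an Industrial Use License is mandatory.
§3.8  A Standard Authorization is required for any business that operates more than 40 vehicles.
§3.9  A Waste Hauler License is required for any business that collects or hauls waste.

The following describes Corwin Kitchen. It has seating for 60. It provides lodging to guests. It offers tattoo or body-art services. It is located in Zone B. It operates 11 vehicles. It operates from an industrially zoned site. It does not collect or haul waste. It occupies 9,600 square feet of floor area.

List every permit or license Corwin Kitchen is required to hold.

None

§3.1 is located in Zone B (not: is located in the designated historic district) → Historic District Certificate not required.
§3.2 floor area 9,600 square feet ≥ 6,500 square feet → Small Premises Certificate not required.
§3.3 operates from an industrially zoned site (not: is a mobile business with no fixed premises) → Mobile Vendor Registration not required.
§3.4 seating 60 ≤ 86 → Trade Registration not required.
§3.5 seating 60 > 48; operates from an industrially zoned site (not: occupies leased commercial space); vehicles 11 < 35 → Annual License not required.
§3.6 seating 60 ≤ 188; vehicles 11 ≤ 25 → Operating Permit not required.
§3.7 operates from an industrially zoned site; does not collect or haul waste; floor area 9,600 square feet > 3,000 square feet → Industrial Use License not required.
§3.8 vehicles 11 ≤ 40 → Standard Authorization not required.
§3.9 does not collect or haul waste → Waste Hauler License not required.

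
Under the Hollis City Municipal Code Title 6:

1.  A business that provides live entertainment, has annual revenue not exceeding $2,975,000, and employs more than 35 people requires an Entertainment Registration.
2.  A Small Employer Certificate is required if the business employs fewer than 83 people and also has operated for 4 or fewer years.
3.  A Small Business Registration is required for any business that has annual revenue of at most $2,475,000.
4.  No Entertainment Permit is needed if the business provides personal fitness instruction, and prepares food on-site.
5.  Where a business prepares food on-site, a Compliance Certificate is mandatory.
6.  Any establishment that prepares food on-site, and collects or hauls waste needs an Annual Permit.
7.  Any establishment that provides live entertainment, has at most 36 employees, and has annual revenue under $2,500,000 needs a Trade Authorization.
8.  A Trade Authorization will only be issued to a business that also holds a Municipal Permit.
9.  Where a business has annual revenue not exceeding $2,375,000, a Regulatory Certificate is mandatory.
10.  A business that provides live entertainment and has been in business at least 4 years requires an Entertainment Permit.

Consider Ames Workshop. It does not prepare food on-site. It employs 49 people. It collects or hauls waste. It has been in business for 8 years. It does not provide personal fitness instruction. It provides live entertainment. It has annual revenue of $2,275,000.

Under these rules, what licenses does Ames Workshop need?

1. provides live entertainment; revenue $2,275,000 ≤ $2,975,000; employees 49 > 35 → Entertainment Registration required.
2. employees 49 < 83; years in business 8 > 4 → Small Employer Certificate not required.
3. revenue $2,275,000 ≤ $2,475,000 → Small Business Registration required.
4. does not provide personal fitness instruction; does not prepare food on-site → Entertainment Permit exemption does not apply.
5. does not prepare food on-site → Compliance Certificate not required.
6. does not prepare food on-site; collects or hauls waste → Annual Permit not required.
7. provides live entertainment; employees 49 > 36; revenue $2,275,000 < $2,500,000 → Trade Authorization not required.
8. Trade Authorization is not required → no effect.
9. revenue $2,275,000 ≤ $2,375,000 → Regulatory Certificate required.
10. provides live entertainment; years in business 8 ≥ 4 → Entertainment Permit required.

Entertainment Permit, Entertainment Registration, Regulatory Certificate, Small Business Registration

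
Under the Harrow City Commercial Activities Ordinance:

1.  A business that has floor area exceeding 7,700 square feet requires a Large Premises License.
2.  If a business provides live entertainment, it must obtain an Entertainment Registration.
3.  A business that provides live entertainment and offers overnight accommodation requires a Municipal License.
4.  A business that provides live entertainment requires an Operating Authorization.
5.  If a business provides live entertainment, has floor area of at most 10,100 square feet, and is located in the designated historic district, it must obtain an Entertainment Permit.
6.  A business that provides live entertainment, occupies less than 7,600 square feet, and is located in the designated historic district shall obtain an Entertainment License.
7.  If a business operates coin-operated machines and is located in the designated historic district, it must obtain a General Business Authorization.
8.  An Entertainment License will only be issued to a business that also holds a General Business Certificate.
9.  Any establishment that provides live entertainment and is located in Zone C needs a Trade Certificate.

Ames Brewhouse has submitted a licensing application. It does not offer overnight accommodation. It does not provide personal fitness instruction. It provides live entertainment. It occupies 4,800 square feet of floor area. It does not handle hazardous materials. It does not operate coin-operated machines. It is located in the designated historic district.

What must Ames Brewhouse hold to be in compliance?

1. floor area 4,800 square feet ≤ 7,700 square feet → Large Premises License not required.
2. provides live entertainment → Entertainment Registration required.
3. provides live entertainment; does not offer overnight accommodation → Municipal License not required.
4. provides live entertainment → Operating Authorization required.
5. provides live entertainment; floor area 4,800 square feet ≤ 10,100 square feet; is located in the designated historic district → Entertainment Permit required.
6. provides live entertainment; floor area 4,800 square feet < 7,600 square feet; is located in the designated historic district → Entertainment License required.
7. does not operate coin-operated machines; is located in the designated historic district → General Business Authorization not required.
8. Entertainment License is required → General Business Certificate also required.
9. provides live entertainment; is located in the designated historic district (not: is located in Zone C) → Trade Certificate not required.

Entertainment License, Entertainment Permit, Entertainment Registration, General Business Certificate, Operating Authorization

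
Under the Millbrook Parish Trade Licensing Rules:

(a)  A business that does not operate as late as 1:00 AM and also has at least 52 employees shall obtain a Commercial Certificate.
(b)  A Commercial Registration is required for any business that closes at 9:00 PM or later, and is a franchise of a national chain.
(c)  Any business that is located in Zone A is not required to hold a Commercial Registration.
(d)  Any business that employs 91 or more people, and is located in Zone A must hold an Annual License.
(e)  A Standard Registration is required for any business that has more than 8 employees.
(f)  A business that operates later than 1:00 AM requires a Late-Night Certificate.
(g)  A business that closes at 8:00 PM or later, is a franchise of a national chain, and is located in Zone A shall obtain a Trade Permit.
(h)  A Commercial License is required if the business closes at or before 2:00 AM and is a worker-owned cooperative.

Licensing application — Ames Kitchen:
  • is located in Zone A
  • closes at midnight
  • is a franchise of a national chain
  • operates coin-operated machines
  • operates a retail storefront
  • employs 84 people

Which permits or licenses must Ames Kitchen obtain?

Commercial Certificate, Standard Registration, Trade Permit

(a) closes midnight, at/before 1:00 AM; employees 84 ≥ 52 → Commercial Certificate required.
(b) closes midnight, after 9:00 PM; is a franchise of a national chain → Commercial Registration required.
(c) is located in Zone A → exempt from Commercial Registration.
(d) employees 84 < 91; is located in Zone A → Annual License not required.
(e) employees 84 > 8 → Standard Registration required.
(f) closes midnight, at/before 1:00 AM → Late-Night Certificate not required.
(g) closes midnight, after 8:00 PM; is a franchise of a national chain; is located in Zone A → Trade Permit required.
(h) closes midnight, at/before 2:00 AM; is a franchise of a national chain (not: is a worker-owned cooperative) → Commercial License not required.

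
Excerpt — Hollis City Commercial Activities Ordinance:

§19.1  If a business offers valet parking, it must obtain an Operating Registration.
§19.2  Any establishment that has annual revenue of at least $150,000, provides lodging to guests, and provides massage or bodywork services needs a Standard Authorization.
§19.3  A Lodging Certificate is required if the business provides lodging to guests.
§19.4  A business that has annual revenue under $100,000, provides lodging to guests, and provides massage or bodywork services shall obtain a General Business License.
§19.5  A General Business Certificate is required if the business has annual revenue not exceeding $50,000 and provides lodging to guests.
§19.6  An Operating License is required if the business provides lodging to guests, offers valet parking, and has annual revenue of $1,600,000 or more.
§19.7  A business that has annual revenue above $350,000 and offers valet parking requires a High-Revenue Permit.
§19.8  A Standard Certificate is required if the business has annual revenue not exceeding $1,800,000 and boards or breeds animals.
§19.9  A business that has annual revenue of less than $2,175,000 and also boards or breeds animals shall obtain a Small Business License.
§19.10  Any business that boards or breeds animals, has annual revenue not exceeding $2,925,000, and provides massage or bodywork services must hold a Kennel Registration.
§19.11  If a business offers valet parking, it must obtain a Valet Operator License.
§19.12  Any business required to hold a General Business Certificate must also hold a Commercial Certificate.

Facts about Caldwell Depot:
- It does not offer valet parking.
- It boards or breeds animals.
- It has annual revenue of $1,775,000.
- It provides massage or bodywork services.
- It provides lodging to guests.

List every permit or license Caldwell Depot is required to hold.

Kennel Registration, Lodging Certificate, Small Business License, Standard Authorization, Standard Certificate

§19.1 does not offer valet parking → Operating Registration not required.
§19.2 revenue $1,775,000 ≥ $150,000; provides lodging to guests; provides massage or bodywork services → Standard Authorization required.
§19.3 provides lodging to guests → Lodging Certificate required.
§19.4 revenue $1,775,000 ≥ $100,000; provides lodging to guests; provides massage or bodywork services → General Business License not required.
§19.5 revenue $1,775,000 > $50,000; provides lodging to guests → General Business Certificate not required.
§19.6 provides lodging to guests; does not offer valet parking; revenue $1,775,000 ≥ $1,600,000 → Operating License not required.
§19.7 revenue $1,775,000 > $350,000; does not offer valet parking → High-Revenue Permit not required.
§19.8 revenue $1,775,000 ≤ $1,800,000; boards or breeds animals → Standard Certificate required.
§19.9 revenue $1,775,000 < $2,175,000; boards or breeds animals → Small Business License required.
§19.10 boards or breeds animals; revenue $1,775,000 ≤ $2,925,000; provides massage or bodywork services → Kennel Registration required.
§19.11 does not offer valet parking → Valet Operator License not required.
§19.12 General Business Certificate is not required → no effect.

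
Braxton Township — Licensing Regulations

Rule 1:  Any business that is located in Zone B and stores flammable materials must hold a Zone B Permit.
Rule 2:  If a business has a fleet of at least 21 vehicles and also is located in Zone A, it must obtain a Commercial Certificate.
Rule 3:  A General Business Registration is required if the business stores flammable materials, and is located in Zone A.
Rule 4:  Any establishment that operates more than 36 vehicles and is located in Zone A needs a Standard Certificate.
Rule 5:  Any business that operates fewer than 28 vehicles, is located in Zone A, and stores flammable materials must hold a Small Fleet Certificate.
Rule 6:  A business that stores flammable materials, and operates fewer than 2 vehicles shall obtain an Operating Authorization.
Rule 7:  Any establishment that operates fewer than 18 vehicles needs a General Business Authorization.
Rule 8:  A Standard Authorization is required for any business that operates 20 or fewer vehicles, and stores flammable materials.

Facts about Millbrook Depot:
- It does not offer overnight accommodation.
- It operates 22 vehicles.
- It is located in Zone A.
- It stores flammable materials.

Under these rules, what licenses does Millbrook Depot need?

Commercial Certificate, General Business Registration, Small Fleet Certificate

Rule 1: is located in Zone A (not: is located in Zone B); stores flammable materials → Zone B Permit not required.
Rule 2: vehicles 22 ≥ 21; is located in Zone A → Commercial Certificate required.
Rule 3: stores flammable materials; is located in Zone A → General Business Registration required.
Rule 4: vehicles 22 ≤ 36; is located in Zone A → Standard Certificate not required.
Rule 5: vehicles 22 < 28; is located in Zone A; stores flammable materials → Small Fleet Certificate required.
Rule 6: stores flammable materials; vehicles 22 ≥ 2 → Operating Authorization not required.
Rule 7: vehicles 22 ≥ 18 → General Business Authorization not required.
Rule 8: vehicles 22 > 20; stores flammable materials → Standard Authorization not required.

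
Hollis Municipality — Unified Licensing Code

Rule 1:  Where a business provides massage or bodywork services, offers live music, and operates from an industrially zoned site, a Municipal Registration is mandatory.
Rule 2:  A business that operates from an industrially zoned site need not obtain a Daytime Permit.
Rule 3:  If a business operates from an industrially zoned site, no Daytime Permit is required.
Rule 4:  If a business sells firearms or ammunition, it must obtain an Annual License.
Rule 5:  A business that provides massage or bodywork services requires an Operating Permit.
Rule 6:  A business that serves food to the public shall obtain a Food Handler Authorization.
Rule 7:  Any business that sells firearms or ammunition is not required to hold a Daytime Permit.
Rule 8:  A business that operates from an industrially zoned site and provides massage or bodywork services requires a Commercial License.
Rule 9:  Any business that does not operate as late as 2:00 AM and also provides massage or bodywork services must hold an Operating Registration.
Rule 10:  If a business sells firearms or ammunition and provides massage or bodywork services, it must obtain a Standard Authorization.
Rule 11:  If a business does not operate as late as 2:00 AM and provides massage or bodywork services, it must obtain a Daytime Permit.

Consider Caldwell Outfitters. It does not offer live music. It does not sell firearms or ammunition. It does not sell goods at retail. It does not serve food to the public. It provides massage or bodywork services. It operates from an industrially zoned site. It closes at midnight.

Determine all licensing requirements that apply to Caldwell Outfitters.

Rule 1: provides massage or bodywork services; does not offer live music; operates from an industrially zoned site → Municipal Registration not required.
Rule 2: operates from an industrially zoned site → exempt from Daytime Permit.
Rule 3: operates from an industrially zoned site → exempt from Daytime Permit.
Rule 4: does not sell firearms or ammunition → Annual License not required.
Rule 5: provides massage or bodywork services → Operating Permit required.
Rule 6: does not serve food to the public → Food Handler Authorization not required.
Rule 7: does not sell firearms or ammunition → Daytime Permit exemption does not apply.
Rule 8: operates from an industrially zoned site; provides massage or bodywork services → Commercial License required.
Rule 9: closes midnight, at/before 2:00 AM; provides massage or bodywork services → Operating Registration required.
Rule 10: does not sell firearms or ammunition; provides massage or bodywork services → Standard Authorization not required.
Rule 11: closes midnight, at/before 2:00 AM; provides massage or bodywork services → Daytime Permit required.

Commercial License, Operating Permit, Operating Registration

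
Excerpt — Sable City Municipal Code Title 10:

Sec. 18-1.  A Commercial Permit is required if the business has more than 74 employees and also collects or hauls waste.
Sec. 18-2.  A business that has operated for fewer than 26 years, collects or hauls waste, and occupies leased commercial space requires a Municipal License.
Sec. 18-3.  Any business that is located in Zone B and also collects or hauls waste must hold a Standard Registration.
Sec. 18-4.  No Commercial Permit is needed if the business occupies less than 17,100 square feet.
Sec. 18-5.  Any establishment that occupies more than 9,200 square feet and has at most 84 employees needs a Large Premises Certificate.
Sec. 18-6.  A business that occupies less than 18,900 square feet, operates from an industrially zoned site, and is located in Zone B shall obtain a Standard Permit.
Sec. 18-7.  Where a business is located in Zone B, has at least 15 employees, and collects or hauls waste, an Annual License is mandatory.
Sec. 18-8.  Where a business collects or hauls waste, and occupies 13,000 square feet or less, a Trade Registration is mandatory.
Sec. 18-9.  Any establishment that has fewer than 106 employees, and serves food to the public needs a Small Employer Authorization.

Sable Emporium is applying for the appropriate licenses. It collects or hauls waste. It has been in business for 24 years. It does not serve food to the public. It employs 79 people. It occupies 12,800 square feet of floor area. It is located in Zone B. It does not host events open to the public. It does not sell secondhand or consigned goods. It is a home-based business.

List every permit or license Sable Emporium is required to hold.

Annual License, Large Premises Certificate, Standard Registration, Trade Registration

Sec. 18-1. employees 79 > 74; collects or hauls waste → Commercial Permit required.
Sec. 18-2. years in business 24 < 26; collects or hauls waste; is a home-based business (not: occupies leased commercial space) → Municipal License not required.
Sec. 18-3. is located in Zone B; collects or hauls waste → Standard Registration required.
Sec. 18-4. floor area 12,800 square feet < 17,100 square feet → exempt from Commercial Permit.
Sec. 18-5. floor area 12,800 square feet > 9,200 square feet; employees 79 ≤ 84 → Large Premises Certificate required.
Sec. 18-6. floor area 12,800 square feet < 18,900 square feet; is a home-based business (not: operates from an industrially zoned site); is located in Zone B → Standard Permit not required.
Sec. 18-7. is located in Zone B; employees 79 ≥ 15; collects or hauls waste → Annual License required.
Sec. 18-8. collects or hauls waste; floor area 12,800 square feet ≤ 13,000 square feet → Trade Registration required.
Sec. 18-9. employees 79 < 106; does not serve food to the public → Small Employer Authorization not required.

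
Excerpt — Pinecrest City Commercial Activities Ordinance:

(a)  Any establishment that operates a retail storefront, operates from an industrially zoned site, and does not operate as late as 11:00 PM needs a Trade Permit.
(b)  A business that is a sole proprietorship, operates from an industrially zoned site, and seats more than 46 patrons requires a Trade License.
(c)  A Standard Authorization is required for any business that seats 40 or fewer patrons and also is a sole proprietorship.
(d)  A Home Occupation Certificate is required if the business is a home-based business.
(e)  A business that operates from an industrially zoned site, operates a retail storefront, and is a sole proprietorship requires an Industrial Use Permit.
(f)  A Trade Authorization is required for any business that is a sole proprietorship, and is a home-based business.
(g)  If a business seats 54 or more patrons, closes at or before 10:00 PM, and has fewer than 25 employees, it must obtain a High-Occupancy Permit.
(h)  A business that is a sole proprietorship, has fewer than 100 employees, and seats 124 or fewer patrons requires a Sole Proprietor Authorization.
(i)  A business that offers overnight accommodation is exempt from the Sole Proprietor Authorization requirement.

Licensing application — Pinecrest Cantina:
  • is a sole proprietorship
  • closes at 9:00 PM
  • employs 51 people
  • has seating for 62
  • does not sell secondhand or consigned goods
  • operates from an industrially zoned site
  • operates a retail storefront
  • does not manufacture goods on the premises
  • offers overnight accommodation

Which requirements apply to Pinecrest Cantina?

(a) operates a retail storefront; operates from an industrially zoned site; closes 9:00 PM, at/before 11:00 PM → Trade Permit required.
(b) is a sole proprietorship; operates from an industrially zoned site; seating 62 > 46 → Trade License required.
(c) seating 62 > 40; is a sole proprietorship → Standard Authorization not required.
(d) operates from an industrially zoned site (not: is a home-based business) → Home Occupation Certificate not required.
(e) operates from an industrially zoned site; operates a retail storefront; is a sole proprietorship → Industrial Use Permit required.
(f) is a sole proprietorship; operates from an industrially zoned site (not: is a home-based business) → Trade Authorization not required.
(g) seating 62 ≥ 54; closes 9:00 PM, at/before 10:00 PM; employees 51 ≥ 25 → High-Occupancy Permit not required.
(h) is a sole proprietorship; employees 51 < 100; seating 62 ≤ 124 → Sole Proprietor Authorization required.
(i) offers overnight accommodation → exempt from Sole Proprietor Authorization.

Industrial Use Permit, Trade License, Trade Permit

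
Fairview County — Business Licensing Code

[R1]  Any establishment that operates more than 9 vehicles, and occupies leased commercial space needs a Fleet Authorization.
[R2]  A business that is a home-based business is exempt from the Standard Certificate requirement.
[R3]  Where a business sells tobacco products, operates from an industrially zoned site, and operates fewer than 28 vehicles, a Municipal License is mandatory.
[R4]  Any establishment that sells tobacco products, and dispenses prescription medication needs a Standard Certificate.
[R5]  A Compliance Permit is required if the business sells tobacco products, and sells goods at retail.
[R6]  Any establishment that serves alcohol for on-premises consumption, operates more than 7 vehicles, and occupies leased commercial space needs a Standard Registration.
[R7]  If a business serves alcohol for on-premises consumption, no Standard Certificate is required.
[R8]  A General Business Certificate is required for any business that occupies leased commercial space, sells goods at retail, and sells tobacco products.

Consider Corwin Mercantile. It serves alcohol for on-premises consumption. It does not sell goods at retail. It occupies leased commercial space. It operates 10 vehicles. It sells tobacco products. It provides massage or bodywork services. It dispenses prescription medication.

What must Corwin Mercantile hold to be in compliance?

Fleet Authorization, Standard Registration

[R1] vehicles 10 > 9; occupies leased commercial space → Fleet Authorization required.
[R2] occupies leased commercial space (not: is a home-based business) → Standard Certificate exemption does not apply.
[R3] sells tobacco products; occupies leased commercial space (not: operates from an industrially zoned site); vehicles 10 < 28 → Municipal License not required.
[R4] sells tobacco products; dispenses prescription medication → Standard Certificate required.
[R5] sells tobacco products; does not sell goods at retail → Compliance Permit not required.
[R6] serves alcohol for on-premises consumption; vehicles 10 > 7; occupies leased commercial space → Standard Registration required.
[R7] serves alcohol for on-premises consumption → exempt from Standard Certificate.
[R8] occupies leased commercial space; does not sell goods at retail; sells tobacco products → General Business Certificate not required.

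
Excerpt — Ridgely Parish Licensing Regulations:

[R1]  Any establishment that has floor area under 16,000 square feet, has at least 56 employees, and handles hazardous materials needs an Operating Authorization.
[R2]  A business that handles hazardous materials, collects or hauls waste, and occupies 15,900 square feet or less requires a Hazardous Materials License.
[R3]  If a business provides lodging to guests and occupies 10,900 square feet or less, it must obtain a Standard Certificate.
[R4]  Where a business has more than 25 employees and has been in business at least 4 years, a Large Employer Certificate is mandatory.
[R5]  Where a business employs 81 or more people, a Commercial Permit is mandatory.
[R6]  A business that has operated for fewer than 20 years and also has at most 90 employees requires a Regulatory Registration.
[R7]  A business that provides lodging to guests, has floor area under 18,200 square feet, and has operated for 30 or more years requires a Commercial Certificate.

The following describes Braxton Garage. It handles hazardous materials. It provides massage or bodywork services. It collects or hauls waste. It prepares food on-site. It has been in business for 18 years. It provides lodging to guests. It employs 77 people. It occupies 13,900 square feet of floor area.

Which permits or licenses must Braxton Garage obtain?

[R1] floor area 13,900 square feet < 16,000 square feet; employees 77 ≥ 56; handles hazardous materials → Operating Authorization required.
[R2] handles hazardous materials; collects or hauls waste; floor area 13,900 square feet ≤ 15,900 square feet → Hazardous Materials License required.
[R3] provides lodging to guests; floor area 13,900 square feet > 10,900 square feet → Standard Certificate not required.
[R4] employees 77 > 25; years in business 18 ≥ 4 → Large Employer Certificate required.
[R5] employees 77 < 81 → Commercial Permit not required.
[R6] years in business 18 < 20; employees 77 ≤ 90 → Regulatory Registration required.
[R7] provides lodging to guests; floor area 13,900 square feet < 18,200 square feet; years in business 18 < 30 → Commercial Certificate not required.

Hazardous Materials License, Large Employer Certificate, Operating Authorization, Regulatory Registration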